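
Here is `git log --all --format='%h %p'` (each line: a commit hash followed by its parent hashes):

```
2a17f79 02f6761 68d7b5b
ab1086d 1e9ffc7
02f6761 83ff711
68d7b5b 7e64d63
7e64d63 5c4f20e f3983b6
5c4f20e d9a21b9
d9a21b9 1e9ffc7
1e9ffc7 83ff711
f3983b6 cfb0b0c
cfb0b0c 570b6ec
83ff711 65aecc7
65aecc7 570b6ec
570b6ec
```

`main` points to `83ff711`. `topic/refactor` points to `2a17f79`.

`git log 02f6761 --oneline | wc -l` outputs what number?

Walking parent pointers from 02f6761: reachable set = {02f6761, 570b6ec, 65aecc7, 83ff711}.
That is 4 commits.

4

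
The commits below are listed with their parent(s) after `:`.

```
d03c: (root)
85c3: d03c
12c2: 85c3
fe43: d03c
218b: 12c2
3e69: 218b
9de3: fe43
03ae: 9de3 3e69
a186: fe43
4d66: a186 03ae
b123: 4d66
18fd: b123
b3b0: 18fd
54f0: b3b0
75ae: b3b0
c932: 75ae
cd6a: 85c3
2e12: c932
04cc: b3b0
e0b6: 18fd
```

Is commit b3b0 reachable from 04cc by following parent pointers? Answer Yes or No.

Yes

Ancestors of 04cc (commits reachable by following parents): {03ae, 04cc, 12c2, 18fd, 218b, 3e69, 4d66, 85c3, 9de3, a186, b123, b3b0, d03c, fe43}.
b3b0 is in that set, so it is an ancestor of 04cc.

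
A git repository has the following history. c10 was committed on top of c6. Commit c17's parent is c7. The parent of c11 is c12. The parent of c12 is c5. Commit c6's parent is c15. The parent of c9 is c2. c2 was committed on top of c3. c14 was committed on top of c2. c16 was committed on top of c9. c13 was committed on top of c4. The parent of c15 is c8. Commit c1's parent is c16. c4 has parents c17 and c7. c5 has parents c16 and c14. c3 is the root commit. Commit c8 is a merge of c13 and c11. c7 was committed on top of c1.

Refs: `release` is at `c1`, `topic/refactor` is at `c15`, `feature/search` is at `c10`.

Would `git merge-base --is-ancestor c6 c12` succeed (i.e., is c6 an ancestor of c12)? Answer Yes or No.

Ancestors of c12: {c12, c14, c16, c2, c3, c5, c9}.
c6 is not in that set, so it is not an ancestor of c12.

No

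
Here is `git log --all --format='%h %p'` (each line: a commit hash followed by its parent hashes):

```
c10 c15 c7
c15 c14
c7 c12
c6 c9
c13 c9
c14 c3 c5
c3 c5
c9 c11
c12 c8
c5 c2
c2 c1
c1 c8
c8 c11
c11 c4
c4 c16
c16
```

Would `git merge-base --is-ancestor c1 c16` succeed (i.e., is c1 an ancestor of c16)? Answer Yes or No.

Ancestors of c16: {c16}.
c1 is not in that set, so it is not an ancestor of c16.

No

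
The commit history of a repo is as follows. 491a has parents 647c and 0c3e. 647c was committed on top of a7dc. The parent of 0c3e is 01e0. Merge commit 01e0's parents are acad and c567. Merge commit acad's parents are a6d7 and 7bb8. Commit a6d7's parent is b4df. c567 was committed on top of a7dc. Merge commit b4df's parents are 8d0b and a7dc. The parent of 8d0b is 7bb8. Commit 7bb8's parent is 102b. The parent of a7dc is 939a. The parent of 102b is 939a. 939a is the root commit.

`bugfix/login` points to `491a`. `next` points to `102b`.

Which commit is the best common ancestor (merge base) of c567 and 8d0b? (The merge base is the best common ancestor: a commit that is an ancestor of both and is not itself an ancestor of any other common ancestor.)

939a

Ancestors of c567: {939a, a7dc, c567}.
Ancestors of 8d0b: {102b, 7bb8, 8d0b, 939a}.
Common ancestors: {939a}.
The only common ancestor is 939a, so it is the merge base.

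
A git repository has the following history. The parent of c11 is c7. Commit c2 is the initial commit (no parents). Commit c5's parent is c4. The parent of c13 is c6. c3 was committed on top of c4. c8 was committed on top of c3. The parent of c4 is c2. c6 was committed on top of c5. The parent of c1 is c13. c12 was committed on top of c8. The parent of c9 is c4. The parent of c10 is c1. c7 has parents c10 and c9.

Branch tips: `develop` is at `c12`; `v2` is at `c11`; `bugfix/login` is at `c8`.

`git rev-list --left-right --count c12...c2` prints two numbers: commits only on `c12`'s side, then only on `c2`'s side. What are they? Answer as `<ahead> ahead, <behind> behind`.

Reachable from c12: {c12, c2, c3, c4, c8}.
Reachable from c2: {c2}.
Only in c12's history (ahead): {c12, c3, c4, c8} — 4.
Only in c2's history (behind): {} — 0.

4 ahead, 0 behind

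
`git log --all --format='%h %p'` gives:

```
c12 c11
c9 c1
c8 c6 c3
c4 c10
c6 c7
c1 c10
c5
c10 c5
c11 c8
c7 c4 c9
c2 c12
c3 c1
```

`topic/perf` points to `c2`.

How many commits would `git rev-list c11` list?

10

Walking parent pointers from c11: reachable set = {c1, c10, c11, c3, c4, c5, c6, c7, c8, c9}.
That is 10 commits.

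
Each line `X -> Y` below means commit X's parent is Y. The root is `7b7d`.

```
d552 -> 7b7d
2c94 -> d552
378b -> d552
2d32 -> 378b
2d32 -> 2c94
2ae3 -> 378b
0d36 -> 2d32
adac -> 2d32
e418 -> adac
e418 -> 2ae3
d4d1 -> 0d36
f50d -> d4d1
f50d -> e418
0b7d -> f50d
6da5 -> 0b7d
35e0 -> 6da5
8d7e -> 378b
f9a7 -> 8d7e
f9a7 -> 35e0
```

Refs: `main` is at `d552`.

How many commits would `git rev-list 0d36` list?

Walking parent pointers from 0d36: reachable set = {0d36, 2c94, 2d32, 378b, 7b7d, d552}.
That is 6 commits.

6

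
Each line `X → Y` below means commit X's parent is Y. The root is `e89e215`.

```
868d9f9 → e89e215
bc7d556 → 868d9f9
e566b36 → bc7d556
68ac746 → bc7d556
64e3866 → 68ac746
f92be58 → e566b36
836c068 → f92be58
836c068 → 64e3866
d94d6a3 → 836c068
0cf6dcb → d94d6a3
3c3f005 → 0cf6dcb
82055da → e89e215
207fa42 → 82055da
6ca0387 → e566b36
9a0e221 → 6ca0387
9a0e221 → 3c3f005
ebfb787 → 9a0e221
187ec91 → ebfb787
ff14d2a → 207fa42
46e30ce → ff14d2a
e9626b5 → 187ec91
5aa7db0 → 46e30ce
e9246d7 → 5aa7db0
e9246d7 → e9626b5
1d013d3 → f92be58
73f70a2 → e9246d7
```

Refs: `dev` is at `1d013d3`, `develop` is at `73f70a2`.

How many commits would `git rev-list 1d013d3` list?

Walking parent pointers from 1d013d3: reachable set = {1d013d3, 868d9f9, bc7d556, e566b36, e89e215, f92be58}.
That is 6 commits.

6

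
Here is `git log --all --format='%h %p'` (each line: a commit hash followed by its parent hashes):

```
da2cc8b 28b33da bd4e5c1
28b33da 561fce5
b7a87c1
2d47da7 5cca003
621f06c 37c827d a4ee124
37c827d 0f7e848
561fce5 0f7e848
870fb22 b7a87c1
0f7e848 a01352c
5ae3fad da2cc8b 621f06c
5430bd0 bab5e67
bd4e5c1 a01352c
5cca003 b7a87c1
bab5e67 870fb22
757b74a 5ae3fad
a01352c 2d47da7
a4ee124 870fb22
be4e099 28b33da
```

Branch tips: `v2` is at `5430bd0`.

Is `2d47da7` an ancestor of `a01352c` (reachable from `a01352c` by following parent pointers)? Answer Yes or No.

Ancestors of a01352c (commits reachable by following parents): {2d47da7, 5cca003, a01352c, b7a87c1}.
2d47da7 is in that set, so it is an ancestor of a01352c.

Yes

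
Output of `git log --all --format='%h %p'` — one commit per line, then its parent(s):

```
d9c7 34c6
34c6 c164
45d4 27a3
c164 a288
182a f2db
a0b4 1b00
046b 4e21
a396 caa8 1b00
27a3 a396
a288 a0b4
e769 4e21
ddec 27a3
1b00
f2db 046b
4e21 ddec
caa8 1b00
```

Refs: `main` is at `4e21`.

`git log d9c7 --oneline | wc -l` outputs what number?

6

Walking parent pointers from d9c7: reachable set = {1b00, 34c6, a0b4, a288, c164, d9c7}.
That is 6 commits.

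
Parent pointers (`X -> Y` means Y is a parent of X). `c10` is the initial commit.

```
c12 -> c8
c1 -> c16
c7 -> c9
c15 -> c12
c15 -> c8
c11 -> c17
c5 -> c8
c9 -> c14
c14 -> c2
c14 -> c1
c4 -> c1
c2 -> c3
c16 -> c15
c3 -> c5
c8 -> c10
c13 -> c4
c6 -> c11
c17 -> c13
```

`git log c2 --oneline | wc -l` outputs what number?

5

Walking parent pointers from c2: reachable set = {c10, c2, c3, c5, c8}.
That is 5 commits.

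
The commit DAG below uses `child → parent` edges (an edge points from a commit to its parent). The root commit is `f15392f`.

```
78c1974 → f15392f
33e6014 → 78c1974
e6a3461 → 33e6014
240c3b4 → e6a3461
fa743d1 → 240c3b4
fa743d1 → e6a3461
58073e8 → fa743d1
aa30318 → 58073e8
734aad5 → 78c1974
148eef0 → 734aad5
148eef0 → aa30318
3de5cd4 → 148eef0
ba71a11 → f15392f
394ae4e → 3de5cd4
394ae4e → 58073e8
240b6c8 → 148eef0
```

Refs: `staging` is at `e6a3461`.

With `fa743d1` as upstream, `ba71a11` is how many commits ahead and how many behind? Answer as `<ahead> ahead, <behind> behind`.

Reachable from ba71a11: {ba71a11, f15392f}.
Reachable from fa743d1: {240c3b4, 33e6014, 78c1974, e6a3461, f15392f, fa743d1}.
Only in ba71a11's history (ahead): {ba71a11} — 1.
Only in fa743d1's history (behind): {240c3b4, 33e6014, 78c1974, e6a3461, fa743d1} — 5.

1 ahead, 5 behind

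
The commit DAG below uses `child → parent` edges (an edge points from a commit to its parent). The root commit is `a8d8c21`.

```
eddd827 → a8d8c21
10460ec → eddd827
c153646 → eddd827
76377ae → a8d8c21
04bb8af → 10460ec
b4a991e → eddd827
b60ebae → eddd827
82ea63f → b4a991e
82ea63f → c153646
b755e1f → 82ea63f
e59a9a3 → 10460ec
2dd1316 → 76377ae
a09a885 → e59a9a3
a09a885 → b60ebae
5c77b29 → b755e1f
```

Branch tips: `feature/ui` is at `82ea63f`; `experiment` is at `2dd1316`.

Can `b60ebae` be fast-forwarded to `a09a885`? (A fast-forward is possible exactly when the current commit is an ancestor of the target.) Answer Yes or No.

Yes

A fast-forward from b60ebae to a09a885 is possible iff b60ebae is an ancestor of a09a885.
Ancestors of a09a885: {10460ec, a09a885, a8d8c21, b60ebae, e59a9a3, eddd827}.
b60ebae is among them, so fast-forward is possible.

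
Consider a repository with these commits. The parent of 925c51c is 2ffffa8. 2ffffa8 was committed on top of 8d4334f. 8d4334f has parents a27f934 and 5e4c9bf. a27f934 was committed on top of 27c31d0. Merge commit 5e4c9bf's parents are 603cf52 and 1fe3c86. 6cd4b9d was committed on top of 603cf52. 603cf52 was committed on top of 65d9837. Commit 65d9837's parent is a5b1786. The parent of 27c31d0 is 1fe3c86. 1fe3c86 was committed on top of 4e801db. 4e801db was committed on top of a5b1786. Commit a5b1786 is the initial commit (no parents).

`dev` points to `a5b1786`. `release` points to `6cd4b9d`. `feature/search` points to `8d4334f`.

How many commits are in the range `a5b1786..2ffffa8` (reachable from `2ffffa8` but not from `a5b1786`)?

Reachable from 2ffffa8: {1fe3c86, 27c31d0, 2ffffa8, 4e801db, 5e4c9bf, 603cf52, 65d9837, 8d4334f, a27f934, a5b1786}.
Reachable from a5b1786: {a5b1786}.
In 2ffffa8's history but not a5b1786's: {1fe3c86, 27c31d0, 2ffffa8, 4e801db, 5e4c9bf, 603cf52, 65d9837, 8d4334f, a27f934} — 9 commits.

9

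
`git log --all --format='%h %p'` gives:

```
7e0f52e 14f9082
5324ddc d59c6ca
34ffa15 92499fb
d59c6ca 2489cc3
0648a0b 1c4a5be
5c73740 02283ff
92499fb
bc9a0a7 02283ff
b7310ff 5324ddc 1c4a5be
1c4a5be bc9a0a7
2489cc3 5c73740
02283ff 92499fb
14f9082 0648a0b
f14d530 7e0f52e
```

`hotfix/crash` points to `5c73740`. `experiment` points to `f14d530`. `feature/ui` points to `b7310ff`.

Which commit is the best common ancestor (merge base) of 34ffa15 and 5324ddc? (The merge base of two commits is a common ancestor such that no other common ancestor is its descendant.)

92499fb

Ancestors of 34ffa15: {34ffa15, 92499fb}.
Ancestors of 5324ddc: {02283ff, 2489cc3, 5324ddc, 5c73740, 92499fb, d59c6ca}.
Common ancestors: {92499fb}.
The only common ancestor is 92499fb, so it is the merge base.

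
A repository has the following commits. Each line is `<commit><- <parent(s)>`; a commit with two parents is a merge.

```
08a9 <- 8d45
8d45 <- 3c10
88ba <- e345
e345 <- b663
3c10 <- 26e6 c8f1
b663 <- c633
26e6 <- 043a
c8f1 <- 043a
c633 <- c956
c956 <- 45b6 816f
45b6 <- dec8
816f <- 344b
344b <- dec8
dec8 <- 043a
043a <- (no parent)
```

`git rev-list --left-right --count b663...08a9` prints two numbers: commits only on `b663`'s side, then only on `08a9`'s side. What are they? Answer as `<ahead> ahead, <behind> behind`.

7 ahead, 5 behind

Reachable from b663: {043a, 344b, 45b6, 816f, b663, c633, c956, dec8}.
Reachable from 08a9: {043a, 08a9, 26e6, 3c10, 8d45, c8f1}.
Only in b663's history (ahead): {344b, 45b6, 816f, b663, c633, c956, dec8} — 7.
Only in 08a9's history (behind): {08a9, 26e6, 3c10, 8d45, c8f1} — 5.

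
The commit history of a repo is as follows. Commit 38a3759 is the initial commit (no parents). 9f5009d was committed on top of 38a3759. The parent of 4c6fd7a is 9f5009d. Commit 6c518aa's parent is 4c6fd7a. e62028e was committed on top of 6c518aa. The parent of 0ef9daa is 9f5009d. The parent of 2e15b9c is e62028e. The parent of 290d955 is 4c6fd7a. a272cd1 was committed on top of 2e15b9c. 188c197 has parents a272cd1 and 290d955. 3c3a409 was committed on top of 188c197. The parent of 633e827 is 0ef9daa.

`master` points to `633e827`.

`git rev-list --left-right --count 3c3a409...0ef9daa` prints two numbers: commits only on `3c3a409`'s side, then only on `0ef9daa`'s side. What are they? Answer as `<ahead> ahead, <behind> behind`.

8 ahead, 1 behind

Reachable from 3c3a409: {188c197, 290d955, 2e15b9c, 38a3759, 3c3a409, 4c6fd7a, 6c518aa, 9f5009d, a272cd1, e62028e}.
Reachable from 0ef9daa: {0ef9daa, 38a3759, 9f5009d}.
Only in 3c3a409's history (ahead): {188c197, 290d955, 2e15b9c, 3c3a409, 4c6fd7a, 6c518aa, a272cd1, e62028e} — 8.
Only in 0ef9daa's history (behind): {0ef9daa} — 1.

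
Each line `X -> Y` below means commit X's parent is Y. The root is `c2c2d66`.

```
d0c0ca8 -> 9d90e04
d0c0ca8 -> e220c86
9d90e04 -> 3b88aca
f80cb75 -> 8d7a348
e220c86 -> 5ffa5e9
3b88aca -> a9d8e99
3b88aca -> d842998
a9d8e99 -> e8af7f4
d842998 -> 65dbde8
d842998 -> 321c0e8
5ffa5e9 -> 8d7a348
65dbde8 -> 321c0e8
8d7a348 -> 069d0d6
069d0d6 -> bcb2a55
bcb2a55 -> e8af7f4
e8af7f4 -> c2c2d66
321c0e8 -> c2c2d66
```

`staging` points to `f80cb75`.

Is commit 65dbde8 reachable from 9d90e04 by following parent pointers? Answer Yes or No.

Ancestors of 9d90e04 (commits reachable by following parents): {321c0e8, 3b88aca, 65dbde8, 9d90e04, a9d8e99, c2c2d66, d842998, e8af7f4}.
65dbde8 is in that set, so it is an ancestor of 9d90e04.

Yes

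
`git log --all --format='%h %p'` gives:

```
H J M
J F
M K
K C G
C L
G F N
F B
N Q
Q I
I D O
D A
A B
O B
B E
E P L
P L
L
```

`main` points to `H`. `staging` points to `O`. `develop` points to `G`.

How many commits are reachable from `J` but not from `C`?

Reachable from J: {B, E, F, J, L, P}.
Reachable from C: {C, L}.
In J's history but not C's: {B, E, F, J, P} — 5 commits.

5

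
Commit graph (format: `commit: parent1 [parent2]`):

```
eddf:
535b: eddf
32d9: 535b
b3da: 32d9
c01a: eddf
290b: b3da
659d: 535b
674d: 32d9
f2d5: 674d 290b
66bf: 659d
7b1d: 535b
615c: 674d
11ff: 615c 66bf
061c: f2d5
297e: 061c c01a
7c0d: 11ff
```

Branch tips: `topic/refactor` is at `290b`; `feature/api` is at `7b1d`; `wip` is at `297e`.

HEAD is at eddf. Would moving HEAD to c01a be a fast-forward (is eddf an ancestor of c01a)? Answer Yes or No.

Yes

A fast-forward from eddf to c01a is possible iff eddf is an ancestor of c01a.
Ancestors of c01a: {c01a, eddf}.
eddf is among them, so fast-forward is possible.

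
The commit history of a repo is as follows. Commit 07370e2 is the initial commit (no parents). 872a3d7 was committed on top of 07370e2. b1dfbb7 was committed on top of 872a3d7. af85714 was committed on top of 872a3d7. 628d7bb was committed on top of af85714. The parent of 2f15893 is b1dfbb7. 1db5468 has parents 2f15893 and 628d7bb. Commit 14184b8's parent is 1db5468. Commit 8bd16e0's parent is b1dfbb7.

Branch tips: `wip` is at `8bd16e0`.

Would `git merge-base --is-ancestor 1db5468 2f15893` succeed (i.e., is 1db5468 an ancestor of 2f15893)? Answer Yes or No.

No

Ancestors of 2f15893: {07370e2, 2f15893, 872a3d7, b1dfbb7}.
1db5468 is not in that set, so it is not an ancestor of 2f15893.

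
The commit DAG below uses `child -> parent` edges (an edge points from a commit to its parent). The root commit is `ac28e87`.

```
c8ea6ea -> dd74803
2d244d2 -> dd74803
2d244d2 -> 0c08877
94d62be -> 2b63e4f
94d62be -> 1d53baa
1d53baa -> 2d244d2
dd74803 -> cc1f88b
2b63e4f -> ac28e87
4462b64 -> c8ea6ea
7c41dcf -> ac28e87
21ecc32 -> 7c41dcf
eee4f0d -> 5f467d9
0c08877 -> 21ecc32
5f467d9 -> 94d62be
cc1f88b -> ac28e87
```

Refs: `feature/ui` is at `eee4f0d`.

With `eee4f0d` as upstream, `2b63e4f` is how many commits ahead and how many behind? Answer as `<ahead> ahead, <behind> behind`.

Reachable from 2b63e4f: {2b63e4f, ac28e87}.
Reachable from eee4f0d: {0c08877, 1d53baa, 21ecc32, 2b63e4f, 2d244d2, 5f467d9, 7c41dcf, 94d62be, ac28e87, cc1f88b, dd74803, eee4f0d}.
Only in 2b63e4f's history (ahead): {} — 0.
Only in eee4f0d's history (behind): {0c08877, 1d53baa, 21ecc32, 2d244d2, 5f467d9, 7c41dcf, 94d62be, cc1f88b, dd74803, eee4f0d} — 10.

0 ahead, 10 behind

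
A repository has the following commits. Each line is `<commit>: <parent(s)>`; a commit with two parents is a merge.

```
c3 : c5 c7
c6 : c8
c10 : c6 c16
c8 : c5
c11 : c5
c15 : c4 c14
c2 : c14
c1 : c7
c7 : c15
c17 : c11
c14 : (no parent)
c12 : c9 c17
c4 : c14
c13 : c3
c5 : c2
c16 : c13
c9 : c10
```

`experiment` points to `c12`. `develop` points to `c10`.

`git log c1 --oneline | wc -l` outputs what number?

5

Walking parent pointers from c1: reachable set = {c1, c14, c15, c4, c7}.
That is 5 commits.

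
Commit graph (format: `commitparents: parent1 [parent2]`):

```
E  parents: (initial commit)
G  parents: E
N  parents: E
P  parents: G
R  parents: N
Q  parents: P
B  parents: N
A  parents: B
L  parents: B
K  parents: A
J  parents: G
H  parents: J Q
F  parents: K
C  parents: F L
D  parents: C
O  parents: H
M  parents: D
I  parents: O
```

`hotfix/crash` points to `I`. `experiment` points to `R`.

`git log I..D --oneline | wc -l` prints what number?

8

Reachable from D: {A, B, C, D, E, F, K, L, N}.
Reachable from I: {E, G, H, I, J, O, P, Q}.
In D's history but not I's: {A, B, C, D, F, K, L, N} — 8 commits.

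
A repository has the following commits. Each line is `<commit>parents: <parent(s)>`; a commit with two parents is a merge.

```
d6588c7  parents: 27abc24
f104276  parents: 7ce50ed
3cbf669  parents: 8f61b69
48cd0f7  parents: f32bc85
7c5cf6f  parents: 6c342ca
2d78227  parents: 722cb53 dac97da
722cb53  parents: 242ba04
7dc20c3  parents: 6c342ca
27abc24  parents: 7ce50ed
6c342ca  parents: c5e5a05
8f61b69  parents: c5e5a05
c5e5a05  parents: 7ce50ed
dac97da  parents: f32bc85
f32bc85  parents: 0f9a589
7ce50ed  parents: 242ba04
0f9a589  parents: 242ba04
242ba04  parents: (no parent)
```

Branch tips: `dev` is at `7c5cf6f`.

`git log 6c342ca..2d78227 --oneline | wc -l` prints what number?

Reachable from 2d78227: {0f9a589, 242ba04, 2d78227, 722cb53, dac97da, f32bc85}.
Reachable from 6c342ca: {242ba04, 6c342ca, 7ce50ed, c5e5a05}.
In 2d78227's history but not 6c342ca's: {0f9a589, 2d78227, 722cb53, dac97da, f32bc85} — 5 commits.

5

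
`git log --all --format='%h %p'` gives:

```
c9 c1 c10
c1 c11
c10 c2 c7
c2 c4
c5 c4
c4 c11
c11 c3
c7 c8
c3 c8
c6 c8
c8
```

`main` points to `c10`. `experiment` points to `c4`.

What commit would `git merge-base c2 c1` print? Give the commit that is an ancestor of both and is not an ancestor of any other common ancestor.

c11

Ancestors of c2: {c11, c2, c3, c4, c8}.
Ancestors of c1: {c1, c11, c3, c8}.
Common ancestors: {c11, c3, c8}.
Among these, c11 is not an ancestor of any other common ancestor — it is the merge base.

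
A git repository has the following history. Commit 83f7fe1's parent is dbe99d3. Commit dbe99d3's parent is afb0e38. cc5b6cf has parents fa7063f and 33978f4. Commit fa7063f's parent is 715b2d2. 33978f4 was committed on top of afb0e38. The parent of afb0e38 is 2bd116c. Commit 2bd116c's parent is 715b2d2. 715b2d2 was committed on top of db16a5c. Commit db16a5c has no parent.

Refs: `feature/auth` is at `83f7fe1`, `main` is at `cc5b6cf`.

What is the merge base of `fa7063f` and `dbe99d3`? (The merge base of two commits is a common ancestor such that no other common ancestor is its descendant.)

Ancestors of fa7063f: {715b2d2, db16a5c, fa7063f}.
Ancestors of dbe99d3: {2bd116c, 715b2d2, afb0e38, db16a5c, dbe99d3}.
Common ancestors: {715b2d2, db16a5c}.
Among these, 715b2d2 is not an ancestor of any other common ancestor — it is the merge base.

715b2d2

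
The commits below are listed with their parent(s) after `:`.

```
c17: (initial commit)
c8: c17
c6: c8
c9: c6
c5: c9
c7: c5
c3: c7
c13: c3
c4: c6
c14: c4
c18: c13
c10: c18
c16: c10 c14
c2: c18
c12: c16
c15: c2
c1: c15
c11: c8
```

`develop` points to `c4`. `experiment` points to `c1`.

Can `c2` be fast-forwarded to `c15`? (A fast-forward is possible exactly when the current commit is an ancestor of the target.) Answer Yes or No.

A fast-forward from c2 to c15 is possible iff c2 is an ancestor of c15.
Ancestors of c15: {c13, c15, c17, c18, c2, c3, c5, c6, c7, c8, c9}.
c2 is among them, so fast-forward is possible.

Yes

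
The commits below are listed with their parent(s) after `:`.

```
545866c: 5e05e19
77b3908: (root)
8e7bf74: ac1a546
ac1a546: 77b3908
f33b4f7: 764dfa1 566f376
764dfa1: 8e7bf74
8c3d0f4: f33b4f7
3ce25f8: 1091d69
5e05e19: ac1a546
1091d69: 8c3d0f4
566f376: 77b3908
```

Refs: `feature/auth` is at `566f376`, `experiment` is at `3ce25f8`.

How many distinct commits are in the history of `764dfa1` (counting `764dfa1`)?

Walking parent pointers from 764dfa1: reachable set = {764dfa1, 77b3908, 8e7bf74, ac1a546}.
That is 4 commits.

4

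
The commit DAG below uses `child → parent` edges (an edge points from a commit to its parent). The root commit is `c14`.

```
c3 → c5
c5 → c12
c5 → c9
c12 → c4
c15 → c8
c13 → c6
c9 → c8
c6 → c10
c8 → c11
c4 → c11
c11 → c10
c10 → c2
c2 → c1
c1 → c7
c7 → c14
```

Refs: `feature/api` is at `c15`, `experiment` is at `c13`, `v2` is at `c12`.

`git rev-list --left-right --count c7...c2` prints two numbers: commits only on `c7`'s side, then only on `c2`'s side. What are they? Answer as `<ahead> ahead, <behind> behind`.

0 ahead, 2 behind

Reachable from c7: {c14, c7}.
Reachable from c2: {c1, c14, c2, c7}.
Only in c7's history (ahead): {} — 0.
Only in c2's history (behind): {c1, c2} — 2.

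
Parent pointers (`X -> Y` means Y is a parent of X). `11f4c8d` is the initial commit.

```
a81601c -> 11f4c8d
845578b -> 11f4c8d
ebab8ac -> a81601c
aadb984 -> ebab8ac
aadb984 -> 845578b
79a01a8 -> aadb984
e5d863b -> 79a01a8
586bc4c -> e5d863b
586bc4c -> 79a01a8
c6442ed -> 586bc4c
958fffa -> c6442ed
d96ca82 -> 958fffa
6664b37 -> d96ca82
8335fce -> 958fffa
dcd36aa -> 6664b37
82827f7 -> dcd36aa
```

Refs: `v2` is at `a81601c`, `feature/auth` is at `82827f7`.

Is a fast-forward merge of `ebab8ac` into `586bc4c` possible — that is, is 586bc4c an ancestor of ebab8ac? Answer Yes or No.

A fast-forward from 586bc4c to ebab8ac is possible iff 586bc4c is an ancestor of ebab8ac.
Ancestors of ebab8ac: {11f4c8d, a81601c, ebab8ac}.
586bc4c is not among them, so fast-forward is not possible.

No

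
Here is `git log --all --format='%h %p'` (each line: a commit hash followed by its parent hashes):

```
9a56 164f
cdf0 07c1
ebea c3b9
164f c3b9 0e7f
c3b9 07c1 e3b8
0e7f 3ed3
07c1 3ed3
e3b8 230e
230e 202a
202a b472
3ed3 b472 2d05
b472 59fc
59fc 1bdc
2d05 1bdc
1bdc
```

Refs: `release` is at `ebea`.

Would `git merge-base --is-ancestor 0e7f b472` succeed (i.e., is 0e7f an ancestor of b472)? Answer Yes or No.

No

Ancestors of b472: {1bdc, 59fc, b472}.
0e7f is not in that set, so it is not an ancestor of b472.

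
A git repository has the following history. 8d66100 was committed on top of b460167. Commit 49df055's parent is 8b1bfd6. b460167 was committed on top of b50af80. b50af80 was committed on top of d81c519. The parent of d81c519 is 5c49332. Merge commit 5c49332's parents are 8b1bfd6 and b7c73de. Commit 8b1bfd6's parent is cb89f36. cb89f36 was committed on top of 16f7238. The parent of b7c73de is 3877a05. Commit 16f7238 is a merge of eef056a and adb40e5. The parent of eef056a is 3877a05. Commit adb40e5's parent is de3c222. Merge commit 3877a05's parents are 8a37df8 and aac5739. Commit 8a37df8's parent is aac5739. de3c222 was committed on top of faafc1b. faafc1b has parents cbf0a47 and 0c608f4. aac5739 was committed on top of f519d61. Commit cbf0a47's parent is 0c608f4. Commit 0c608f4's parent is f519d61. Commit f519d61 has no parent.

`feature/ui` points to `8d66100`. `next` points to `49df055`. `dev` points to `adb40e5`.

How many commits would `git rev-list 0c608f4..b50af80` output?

15

Reachable from b50af80: {0c608f4, 16f7238, 3877a05, 5c49332, 8a37df8, 8b1bfd6, aac5739, adb40e5, b50af80, b7c73de, cb89f36, cbf0a47, d81c519, de3c222, eef056a, f519d61, faafc1b}.
Reachable from 0c608f4: {0c608f4, f519d61}.
In b50af80's history but not 0c608f4's: {16f7238, 3877a05, 5c49332, 8a37df8, 8b1bfd6, aac5739, adb40e5, b50af80, b7c73de, cb89f36, cbf0a47, d81c519, de3c222, eef056a, faafc1b} — 15 commits.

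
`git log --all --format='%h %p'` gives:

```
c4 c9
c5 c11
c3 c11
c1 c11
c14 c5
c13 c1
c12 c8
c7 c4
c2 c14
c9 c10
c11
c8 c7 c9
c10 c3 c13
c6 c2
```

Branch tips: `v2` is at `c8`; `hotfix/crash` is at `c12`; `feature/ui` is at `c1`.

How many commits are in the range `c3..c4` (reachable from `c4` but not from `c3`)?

5

Reachable from c4: {c1, c10, c11, c13, c3, c4, c9}.
Reachable from c3: {c11, c3}.
In c4's history but not c3's: {c1, c10, c13, c4, c9} — 5 commits.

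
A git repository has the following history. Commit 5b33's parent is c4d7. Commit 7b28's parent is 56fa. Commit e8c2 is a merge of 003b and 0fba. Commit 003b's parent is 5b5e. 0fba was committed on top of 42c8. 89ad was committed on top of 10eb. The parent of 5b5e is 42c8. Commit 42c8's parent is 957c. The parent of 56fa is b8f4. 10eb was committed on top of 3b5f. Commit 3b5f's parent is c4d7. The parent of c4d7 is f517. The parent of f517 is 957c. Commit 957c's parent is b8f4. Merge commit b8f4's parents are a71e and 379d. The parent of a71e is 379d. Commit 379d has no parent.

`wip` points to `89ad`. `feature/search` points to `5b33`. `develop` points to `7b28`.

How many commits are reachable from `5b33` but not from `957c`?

3

Reachable from 5b33: {379d, 5b33, 957c, a71e, b8f4, c4d7, f517}.
Reachable from 957c: {379d, 957c, a71e, b8f4}.
In 5b33's history but not 957c's: {5b33, c4d7, f517} — 3 commits.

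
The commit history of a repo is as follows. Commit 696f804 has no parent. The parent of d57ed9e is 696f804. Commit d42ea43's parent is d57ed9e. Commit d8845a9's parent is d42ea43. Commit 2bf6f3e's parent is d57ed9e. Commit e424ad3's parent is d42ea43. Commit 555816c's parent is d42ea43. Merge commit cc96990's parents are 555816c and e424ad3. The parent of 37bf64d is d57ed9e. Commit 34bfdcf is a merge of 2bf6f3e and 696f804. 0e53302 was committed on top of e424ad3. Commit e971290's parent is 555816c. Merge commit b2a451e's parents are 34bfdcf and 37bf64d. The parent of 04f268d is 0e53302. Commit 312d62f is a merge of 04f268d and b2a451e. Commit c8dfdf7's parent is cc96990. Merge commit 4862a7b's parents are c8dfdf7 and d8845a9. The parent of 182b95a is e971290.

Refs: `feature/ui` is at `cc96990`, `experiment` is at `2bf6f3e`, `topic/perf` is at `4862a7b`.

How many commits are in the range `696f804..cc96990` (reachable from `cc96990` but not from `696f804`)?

Reachable from cc96990: {555816c, 696f804, cc96990, d42ea43, d57ed9e, e424ad3}.
Reachable from 696f804: {696f804}.
In cc96990's history but not 696f804's: {555816c, cc96990, d42ea43, d57ed9e, e424ad3} — 5 commits.

5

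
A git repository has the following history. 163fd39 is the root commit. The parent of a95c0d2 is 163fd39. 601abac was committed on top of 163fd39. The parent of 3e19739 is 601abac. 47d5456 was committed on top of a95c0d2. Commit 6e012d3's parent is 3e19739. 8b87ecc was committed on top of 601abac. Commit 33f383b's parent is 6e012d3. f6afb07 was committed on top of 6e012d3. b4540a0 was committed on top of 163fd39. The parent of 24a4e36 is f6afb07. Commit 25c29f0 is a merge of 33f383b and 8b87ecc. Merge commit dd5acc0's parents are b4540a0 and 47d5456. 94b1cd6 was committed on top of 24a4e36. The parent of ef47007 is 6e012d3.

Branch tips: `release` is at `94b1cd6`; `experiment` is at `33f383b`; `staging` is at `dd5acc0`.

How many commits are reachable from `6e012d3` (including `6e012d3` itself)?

Walking parent pointers from 6e012d3: reachable set = {163fd39, 3e19739, 601abac, 6e012d3}.
That is 4 commits.

4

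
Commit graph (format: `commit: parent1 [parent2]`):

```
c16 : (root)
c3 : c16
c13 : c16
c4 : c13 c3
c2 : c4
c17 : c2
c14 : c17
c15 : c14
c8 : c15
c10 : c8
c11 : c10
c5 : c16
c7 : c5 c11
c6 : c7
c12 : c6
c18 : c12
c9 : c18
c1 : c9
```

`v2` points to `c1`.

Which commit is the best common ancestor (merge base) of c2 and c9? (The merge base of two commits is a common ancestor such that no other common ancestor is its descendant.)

Ancestors of c2: {c13, c16, c2, c3, c4}.
Ancestors of c9: {c10, c11, c12, c13, c14, c15, c16, c17, c18, c2, c3, c4, c5, c6, c7, c8, c9}.
Common ancestors: {c13, c16, c2, c3, c4}.
Among these, c2 is not an ancestor of any other common ancestor — it is the merge base.

c2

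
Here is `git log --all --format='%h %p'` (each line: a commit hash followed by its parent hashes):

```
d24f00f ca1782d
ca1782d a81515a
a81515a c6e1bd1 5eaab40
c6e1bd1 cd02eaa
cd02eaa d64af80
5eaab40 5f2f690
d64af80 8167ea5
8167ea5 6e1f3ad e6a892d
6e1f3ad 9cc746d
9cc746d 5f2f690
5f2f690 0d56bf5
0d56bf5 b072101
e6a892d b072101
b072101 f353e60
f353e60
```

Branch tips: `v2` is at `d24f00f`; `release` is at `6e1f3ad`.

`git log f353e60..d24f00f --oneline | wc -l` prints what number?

Reachable from d24f00f: {0d56bf5, 5eaab40, 5f2f690, 6e1f3ad, 8167ea5, 9cc746d, a81515a, b072101, c6e1bd1, ca1782d, cd02eaa, d24f00f, d64af80, e6a892d, f353e60}.
Reachable from f353e60: {f353e60}.
In d24f00f's history but not f353e60's: {0d56bf5, 5eaab40, 5f2f690, 6e1f3ad, 8167ea5, 9cc746d, a81515a, b072101, c6e1bd1, ca1782d, cd02eaa, d24f00f, d64af80, e6a892d} — 14 commits.

14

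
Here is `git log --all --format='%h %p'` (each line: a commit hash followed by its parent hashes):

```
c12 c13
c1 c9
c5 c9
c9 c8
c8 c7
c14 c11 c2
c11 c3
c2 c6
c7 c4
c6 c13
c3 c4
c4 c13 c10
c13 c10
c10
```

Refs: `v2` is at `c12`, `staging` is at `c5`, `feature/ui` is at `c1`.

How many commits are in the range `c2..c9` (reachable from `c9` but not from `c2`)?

4

Reachable from c9: {c10, c13, c4, c7, c8, c9}.
Reachable from c2: {c10, c13, c2, c6}.
In c9's history but not c2's: {c4, c7, c8, c9} — 4 commits.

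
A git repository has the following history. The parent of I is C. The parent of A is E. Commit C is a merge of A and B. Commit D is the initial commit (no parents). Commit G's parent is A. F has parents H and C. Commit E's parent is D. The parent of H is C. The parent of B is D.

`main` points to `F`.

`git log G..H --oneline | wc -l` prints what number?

3

Reachable from H: {A, B, C, D, E, H}.
Reachable from G: {A, D, E, G}.
In H's history but not G's: {B, C, H} — 3 commits.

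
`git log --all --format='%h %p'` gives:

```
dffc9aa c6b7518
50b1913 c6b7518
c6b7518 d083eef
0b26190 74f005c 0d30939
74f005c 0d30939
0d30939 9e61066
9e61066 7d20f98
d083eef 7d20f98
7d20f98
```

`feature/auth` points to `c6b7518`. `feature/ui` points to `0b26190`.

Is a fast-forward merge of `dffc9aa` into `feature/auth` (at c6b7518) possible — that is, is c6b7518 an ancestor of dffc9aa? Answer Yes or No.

Yes

A fast-forward from c6b7518 to dffc9aa is possible iff c6b7518 is an ancestor of dffc9aa.
Ancestors of dffc9aa: {7d20f98, c6b7518, d083eef, dffc9aa}.
c6b7518 is among them, so fast-forward is possible.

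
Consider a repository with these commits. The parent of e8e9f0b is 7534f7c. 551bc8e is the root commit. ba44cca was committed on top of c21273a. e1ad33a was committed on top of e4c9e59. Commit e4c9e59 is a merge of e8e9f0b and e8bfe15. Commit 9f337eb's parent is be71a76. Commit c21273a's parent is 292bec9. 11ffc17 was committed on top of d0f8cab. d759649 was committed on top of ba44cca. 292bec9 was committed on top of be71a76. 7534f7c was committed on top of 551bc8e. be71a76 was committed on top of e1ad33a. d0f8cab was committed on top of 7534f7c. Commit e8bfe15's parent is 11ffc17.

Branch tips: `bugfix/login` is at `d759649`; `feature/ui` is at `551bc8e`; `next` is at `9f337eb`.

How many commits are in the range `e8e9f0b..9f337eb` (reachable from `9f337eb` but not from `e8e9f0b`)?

7

Reachable from 9f337eb: {11ffc17, 551bc8e, 7534f7c, 9f337eb, be71a76, d0f8cab, e1ad33a, e4c9e59, e8bfe15, e8e9f0b}.
Reachable from e8e9f0b: {551bc8e, 7534f7c, e8e9f0b}.
In 9f337eb's history but not e8e9f0b's: {11ffc17, 9f337eb, be71a76, d0f8cab, e1ad33a, e4c9e59, e8bfe15} — 7 commits.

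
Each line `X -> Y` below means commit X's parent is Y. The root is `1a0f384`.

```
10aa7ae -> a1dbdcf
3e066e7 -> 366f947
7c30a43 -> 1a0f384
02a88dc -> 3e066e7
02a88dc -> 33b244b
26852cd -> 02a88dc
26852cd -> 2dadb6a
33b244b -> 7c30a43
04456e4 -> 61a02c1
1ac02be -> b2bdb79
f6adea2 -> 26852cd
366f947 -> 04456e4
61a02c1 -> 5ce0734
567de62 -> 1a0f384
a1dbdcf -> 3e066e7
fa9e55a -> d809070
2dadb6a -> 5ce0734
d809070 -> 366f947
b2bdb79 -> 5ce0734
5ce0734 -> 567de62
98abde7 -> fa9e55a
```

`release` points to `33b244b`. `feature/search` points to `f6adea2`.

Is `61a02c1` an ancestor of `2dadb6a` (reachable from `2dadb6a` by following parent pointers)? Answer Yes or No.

Ancestors of 2dadb6a: {1a0f384, 2dadb6a, 567de62, 5ce0734}.
61a02c1 is not in that set, so it is not an ancestor of 2dadb6a.

No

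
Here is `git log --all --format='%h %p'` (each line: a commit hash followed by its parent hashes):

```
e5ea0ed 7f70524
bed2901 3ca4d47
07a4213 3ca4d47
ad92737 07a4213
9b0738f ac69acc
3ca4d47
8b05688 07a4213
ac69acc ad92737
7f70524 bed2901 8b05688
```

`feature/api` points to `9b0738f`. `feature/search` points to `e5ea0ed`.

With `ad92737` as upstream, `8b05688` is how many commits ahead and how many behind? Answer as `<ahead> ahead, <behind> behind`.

1 ahead, 1 behind

Reachable from 8b05688: {07a4213, 3ca4d47, 8b05688}.
Reachable from ad92737: {07a4213, 3ca4d47, ad92737}.
Only in 8b05688's history (ahead): {8b05688} — 1.
Only in ad92737's history (behind): {ad92737} — 1.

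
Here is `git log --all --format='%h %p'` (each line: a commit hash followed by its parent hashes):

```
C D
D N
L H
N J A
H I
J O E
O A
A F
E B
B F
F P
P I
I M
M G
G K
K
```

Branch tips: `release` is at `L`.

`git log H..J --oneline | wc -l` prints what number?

Reachable from J: {A, B, E, F, G, I, J, K, M, O, P}.
Reachable from H: {G, H, I, K, M}.
In J's history but not H's: {A, B, E, F, J, O, P} — 7 commits.

7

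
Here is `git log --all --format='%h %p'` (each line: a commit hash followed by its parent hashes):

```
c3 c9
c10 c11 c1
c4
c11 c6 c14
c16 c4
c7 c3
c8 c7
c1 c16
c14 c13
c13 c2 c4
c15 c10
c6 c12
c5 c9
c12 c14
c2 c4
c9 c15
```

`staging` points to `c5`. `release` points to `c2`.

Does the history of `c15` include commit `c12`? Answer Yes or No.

Yes

Ancestors of c15 (commits reachable by following parents): {c1, c10, c11, c12, c13, c14, c15, c16, c2, c4, c6}.
c12 is in that set, so it is an ancestor of c15.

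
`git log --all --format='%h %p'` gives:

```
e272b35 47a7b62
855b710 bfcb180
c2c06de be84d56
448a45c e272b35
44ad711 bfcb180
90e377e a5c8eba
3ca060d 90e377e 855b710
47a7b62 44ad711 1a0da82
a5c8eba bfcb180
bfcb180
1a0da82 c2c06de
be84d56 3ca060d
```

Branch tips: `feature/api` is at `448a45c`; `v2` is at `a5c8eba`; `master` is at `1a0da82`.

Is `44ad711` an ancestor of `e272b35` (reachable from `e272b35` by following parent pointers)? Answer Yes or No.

Yes

Ancestors of e272b35 (commits reachable by following parents): {1a0da82, 3ca060d, 44ad711, 47a7b62, 855b710, 90e377e, a5c8eba, be84d56, bfcb180, c2c06de, e272b35}.
44ad711 is in that set, so it is an ancestor of e272b35.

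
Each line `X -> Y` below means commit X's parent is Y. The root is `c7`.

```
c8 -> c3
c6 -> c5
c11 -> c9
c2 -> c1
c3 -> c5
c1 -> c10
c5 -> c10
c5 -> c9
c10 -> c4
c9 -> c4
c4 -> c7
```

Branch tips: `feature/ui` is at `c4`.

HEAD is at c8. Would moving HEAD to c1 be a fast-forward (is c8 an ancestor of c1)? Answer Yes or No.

No

A fast-forward from c8 to c1 is possible iff c8 is an ancestor of c1.
Ancestors of c1: {c1, c10, c4, c7}.
c8 is not among them, so fast-forward is not possible.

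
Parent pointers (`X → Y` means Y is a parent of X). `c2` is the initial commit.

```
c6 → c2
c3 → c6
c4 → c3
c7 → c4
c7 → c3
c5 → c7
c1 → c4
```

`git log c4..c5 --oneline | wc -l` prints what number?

Reachable from c5: {c2, c3, c4, c5, c6, c7}.
Reachable from c4: {c2, c3, c4, c6}.
In c5's history but not c4's: {c5, c7} — 2 commits.

2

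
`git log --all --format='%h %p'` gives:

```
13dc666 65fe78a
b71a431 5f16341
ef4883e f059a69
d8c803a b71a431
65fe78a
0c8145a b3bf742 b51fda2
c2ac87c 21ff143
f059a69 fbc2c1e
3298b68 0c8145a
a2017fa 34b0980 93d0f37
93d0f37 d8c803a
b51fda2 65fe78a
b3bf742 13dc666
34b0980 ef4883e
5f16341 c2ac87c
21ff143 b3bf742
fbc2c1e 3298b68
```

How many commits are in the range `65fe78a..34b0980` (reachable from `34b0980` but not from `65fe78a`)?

9

Reachable from 34b0980: {0c8145a, 13dc666, 3298b68, 34b0980, 65fe78a, b3bf742, b51fda2, ef4883e, f059a69, fbc2c1e}.
Reachable from 65fe78a: {65fe78a}.
In 34b0980's history but not 65fe78a's: {0c8145a, 13dc666, 3298b68, 34b0980, b3bf742, b51fda2, ef4883e, f059a69, fbc2c1e} — 9 commits.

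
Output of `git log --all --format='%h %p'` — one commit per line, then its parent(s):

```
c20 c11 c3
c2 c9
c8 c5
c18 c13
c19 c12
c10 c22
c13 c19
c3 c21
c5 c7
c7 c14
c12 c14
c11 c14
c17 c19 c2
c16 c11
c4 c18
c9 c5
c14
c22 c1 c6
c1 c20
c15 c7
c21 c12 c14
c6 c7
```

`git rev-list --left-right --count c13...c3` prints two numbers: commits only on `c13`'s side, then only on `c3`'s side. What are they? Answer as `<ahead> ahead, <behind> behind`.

Reachable from c13: {c12, c13, c14, c19}.
Reachable from c3: {c12, c14, c21, c3}.
Only in c13's history (ahead): {c13, c19} — 2.
Only in c3's history (behind): {c21, c3} — 2.

2 ahead, 2 behind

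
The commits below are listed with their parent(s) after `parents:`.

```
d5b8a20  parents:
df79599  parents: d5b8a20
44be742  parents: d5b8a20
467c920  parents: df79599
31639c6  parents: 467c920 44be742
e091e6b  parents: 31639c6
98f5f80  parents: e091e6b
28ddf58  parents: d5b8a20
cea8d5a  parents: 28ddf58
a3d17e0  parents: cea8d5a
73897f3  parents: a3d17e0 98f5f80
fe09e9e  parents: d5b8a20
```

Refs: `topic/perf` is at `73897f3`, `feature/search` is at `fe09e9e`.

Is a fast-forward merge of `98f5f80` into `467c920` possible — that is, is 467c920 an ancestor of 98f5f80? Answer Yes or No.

A fast-forward from 467c920 to 98f5f80 is possible iff 467c920 is an ancestor of 98f5f80.
Ancestors of 98f5f80: {31639c6, 44be742, 467c920, 98f5f80, d5b8a20, df79599, e091e6b}.
467c920 is among them, so fast-forward is possible.

Yes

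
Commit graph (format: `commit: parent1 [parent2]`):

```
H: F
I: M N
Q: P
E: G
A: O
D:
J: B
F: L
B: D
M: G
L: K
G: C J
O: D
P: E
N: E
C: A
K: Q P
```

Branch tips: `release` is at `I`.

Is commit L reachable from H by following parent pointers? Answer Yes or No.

Yes

Ancestors of H (commits reachable by following parents): {A, B, C, D, E, F, G, H, J, K, L, O, P, Q}.
L is in that set, so it is an ancestor of H.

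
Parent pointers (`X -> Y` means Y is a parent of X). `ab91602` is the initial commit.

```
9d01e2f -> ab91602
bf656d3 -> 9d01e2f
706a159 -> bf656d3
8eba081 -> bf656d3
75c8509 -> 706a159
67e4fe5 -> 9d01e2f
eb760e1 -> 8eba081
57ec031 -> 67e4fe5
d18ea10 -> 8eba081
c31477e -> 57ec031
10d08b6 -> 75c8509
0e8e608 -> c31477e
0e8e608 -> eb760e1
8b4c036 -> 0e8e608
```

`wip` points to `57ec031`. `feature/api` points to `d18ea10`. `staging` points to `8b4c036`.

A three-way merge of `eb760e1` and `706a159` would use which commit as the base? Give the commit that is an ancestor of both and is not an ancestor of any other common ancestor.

bf656d3

Ancestors of eb760e1: {8eba081, 9d01e2f, ab91602, bf656d3, eb760e1}.
Ancestors of 706a159: {706a159, 9d01e2f, ab91602, bf656d3}.
Common ancestors: {9d01e2f, ab91602, bf656d3}.
Among these, bf656d3 is not an ancestor of any other common ancestor — it is the merge base.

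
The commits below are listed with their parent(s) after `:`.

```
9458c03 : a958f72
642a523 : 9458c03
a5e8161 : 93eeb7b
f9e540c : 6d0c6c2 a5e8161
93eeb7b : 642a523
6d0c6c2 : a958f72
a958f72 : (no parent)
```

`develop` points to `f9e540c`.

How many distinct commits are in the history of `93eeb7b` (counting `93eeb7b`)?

Walking parent pointers from 93eeb7b: reachable set = {642a523, 93eeb7b, 9458c03, a958f72}.
That is 4 commits.

4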